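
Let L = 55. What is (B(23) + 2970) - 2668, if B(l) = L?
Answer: 357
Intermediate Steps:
B(l) = 55
(B(23) + 2970) - 2668 = (55 + 2970) - 2668 = 3025 - 2668 = 357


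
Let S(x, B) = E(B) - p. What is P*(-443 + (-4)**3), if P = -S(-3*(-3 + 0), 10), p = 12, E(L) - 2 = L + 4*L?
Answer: 20280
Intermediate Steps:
E(L) = 2 + 5*L (E(L) = 2 + (L + 4*L) = 2 + 5*L)
S(x, B) = -10 + 5*B (S(x, B) = (2 + 5*B) - 1*12 = (2 + 5*B) - 12 = -10 + 5*B)
P = -40 (P = -(-10 + 5*10) = -(-10 + 50) = -1*40 = -40)
P*(-443 + (-4)**3) = -40*(-443 + (-4)**3) = -40*(-443 - 64) = -40*(-507) = 20280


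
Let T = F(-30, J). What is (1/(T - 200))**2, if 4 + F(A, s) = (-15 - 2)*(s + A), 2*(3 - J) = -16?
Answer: 1/14161 ≈ 7.0616e-5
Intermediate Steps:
J = 11 (J = 3 - 1/2*(-16) = 3 + 8 = 11)
F(A, s) = -4 - 17*A - 17*s (F(A, s) = -4 + (-15 - 2)*(s + A) = -4 - 17*(A + s) = -4 + (-17*A - 17*s) = -4 - 17*A - 17*s)
T = 319 (T = -4 - 17*(-30) - 17*11 = -4 + 510 - 187 = 319)
(1/(T - 200))**2 = (1/(319 - 200))**2 = (1/119)**2 = 1/14161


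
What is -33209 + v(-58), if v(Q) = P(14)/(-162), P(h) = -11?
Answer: -5379847/162 ≈ -33209.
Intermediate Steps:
v(Q) = 11/162 (v(Q) = -11/(-162) = -11*(-1/162) = 11/162)
-33209 + v(-58) = -33209 + 11/162 = -5379847/162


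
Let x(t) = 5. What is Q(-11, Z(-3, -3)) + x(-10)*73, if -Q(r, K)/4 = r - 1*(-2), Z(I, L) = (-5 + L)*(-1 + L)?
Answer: 401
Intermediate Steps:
Z(I, L) = (-1 + L)*(-5 + L)
Q(r, K) = -8 - 4*r (Q(r, K) = -4*(r - 1*(-2)) = -4*(r + 2) = -4*(2 + r) = -8 - 4*r)
Q(-11, Z(-3, -3)) + x(-10)*73 = (-8 - 4*(-11)) + 5*73 = (-8 + 44) + 365 = 36 + 365 = 401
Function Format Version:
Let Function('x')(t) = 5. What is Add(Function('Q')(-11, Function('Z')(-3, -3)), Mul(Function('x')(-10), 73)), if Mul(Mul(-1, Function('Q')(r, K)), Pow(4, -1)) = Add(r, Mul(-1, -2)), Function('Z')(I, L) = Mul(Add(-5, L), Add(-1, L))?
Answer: 401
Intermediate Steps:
Function('Z')(I, L) = Mul(Add(-1, L), Add(-5, L))
Function('Q')(r, K) = Add(-8, Mul(-4, r)) (Function('Q')(r, K) = Mul(-4, Add(r, Mul(-1, -2))) = Mul(-4, Add(r, 2)) = Mul(-4, Add(2, r)) = Add(-8, Mul(-4, r)))
Add(Function('Q')(-11, Function('Z')(-3, -3)), Mul(Function('x')(-10), 73)) = Add(Add(-8, Mul(-4, -11)), Mul(5, 73)) = Add(Add(-8, 44), 365) = Add(36, 365) = 401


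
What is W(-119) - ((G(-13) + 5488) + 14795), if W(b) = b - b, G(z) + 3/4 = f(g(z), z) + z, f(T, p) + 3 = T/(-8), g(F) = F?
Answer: -162143/8 ≈ -20268.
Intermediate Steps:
f(T, p) = -3 - T/8 (f(T, p) = -3 + T/(-8) = -3 + T*(-1/8) = -3 - T/8)
G(z) = -15/4 + 7*z/8 (G(z) = -3/4 + ((-3 - z/8) + z) = -3/4 + (-3 + 7*z/8) = -15/4 + 7*z/8)
W(b) = 0
W(-119) - ((G(-13) + 5488) + 14795) = 0 - (((-15/4 + (7/8)*(-13)) + 5488) + 14795) = 0 - (((-15/4 - 91/8) + 5488) + 14795) = 0 - ((-121/8 + 5488) + 14795) = 0 - (43783/8 + 14795) = 0 - 1*162143/8 = 0 - 162143/8 = -162143/8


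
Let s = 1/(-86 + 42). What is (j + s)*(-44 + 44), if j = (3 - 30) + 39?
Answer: 0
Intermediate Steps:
s = -1/44 (s = 1/(-44) = -1/44 ≈ -0.022727)
j = 12 (j = -27 + 39 = 12)
(j + s)*(-44 + 44) = (12 - 1/44)*(-44 + 44) = (527/44)*0 = 0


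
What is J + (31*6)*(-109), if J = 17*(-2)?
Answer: -20308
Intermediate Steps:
J = -34
J + (31*6)*(-109) = -34 + (31*6)*(-109) = -34 + 186*(-109) = -34 - 20274 = -20308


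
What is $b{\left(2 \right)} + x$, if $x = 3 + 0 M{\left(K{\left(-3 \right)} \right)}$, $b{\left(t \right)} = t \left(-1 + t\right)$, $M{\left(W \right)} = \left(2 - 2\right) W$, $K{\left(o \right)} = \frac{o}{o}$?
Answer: $5$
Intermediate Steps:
$K{\left(o \right)} = 1$
$M{\left(W \right)} = 0$ ($M{\left(W \right)} = 0 W = 0$)
$x = 3$ ($x = 3 + 0 \cdot 0 = 3 + 0 = 3$)
$b{\left(2 \right)} + x = 2 \left(-1 + 2\right) + 3 = 2 \cdot 1 + 3 = 2 + 3 = 5$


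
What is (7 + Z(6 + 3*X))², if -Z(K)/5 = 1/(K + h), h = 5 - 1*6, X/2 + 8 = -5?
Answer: 266256/5329 ≈ 49.964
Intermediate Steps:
X = -26 (X = -16 + 2*(-5) = -16 - 10 = -26)
h = -1 (h = 5 - 6 = -1)
Z(K) = -5/(-1 + K) (Z(K) = -5/(K - 1) = -5/(-1 + K))
(7 + Z(6 + 3*X))² = (7 - 5/(-1 + (6 + 3*(-26))))² = (7 - 5/(-1 + (6 - 78)))² = (7 - 5/(-1 - 72))² = (7 - 5/(-73))² = (7 - 5*(-1/73))² = (7 + 5/73)² = (516/73)² = 266256/5329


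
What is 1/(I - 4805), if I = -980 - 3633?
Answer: -1/9418 ≈ -0.00010618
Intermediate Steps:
I = -4613
1/(I - 4805) = 1/(-4613 - 4805) = 1/(-9418) = -1/9418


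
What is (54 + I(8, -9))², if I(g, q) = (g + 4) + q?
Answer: 3249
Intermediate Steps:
I(g, q) = 4 + g + q (I(g, q) = (4 + g) + q = 4 + g + q)
(54 + I(8, -9))² = (54 + (4 + 8 - 9))² = (54 + 3)² = 57² = 3249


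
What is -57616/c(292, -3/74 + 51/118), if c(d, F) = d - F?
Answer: -125775728/636581 ≈ -197.58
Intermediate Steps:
-57616/c(292, -3/74 + 51/118) = -57616/(292 - (-3/74 + 51/118)) = -57616/(292 - 1*855/2183) = -57616/(292 - 855/2183) = -57616/636581/2183 = -57616*2183/636581 = -125775728/636581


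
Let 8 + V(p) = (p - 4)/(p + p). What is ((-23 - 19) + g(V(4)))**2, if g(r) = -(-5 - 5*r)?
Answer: 5929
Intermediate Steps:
V(p) = -8 + (-4 + p)/(2*p) (V(p) = -8 + (p - 4)/(p + p) = -8 + (-4 + p)/((2*p)) = -8 + (-4 + p)*(1/(2*p)) = -8 + (-4 + p)/(2*p))
g(r) = 5 + 5*r
((-23 - 19) + g(V(4)))**2 = ((-23 - 19) + (5 + 5*(-15/2 - 2/4)))**2 = (-42 + (5 + 5*(-15/2 - 2*1/4)))**2 = (-42 + (5 + 5*(-15/2 - 1/2)))**2 = (-42 + (5 + 5*(-8)))**2 = (-42 + (5 - 40))**2 = (-42 - 35)**2 = (-77)**2 = 5929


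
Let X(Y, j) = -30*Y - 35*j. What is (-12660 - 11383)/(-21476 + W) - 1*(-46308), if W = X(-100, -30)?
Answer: 806987251/17426 ≈ 46309.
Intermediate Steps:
X(Y, j) = -35*j - 30*Y
W = 4050 (W = -35*(-30) - 30*(-100) = 1050 + 3000 = 4050)
(-12660 - 11383)/(-21476 + W) - 1*(-46308) = (-12660 - 11383)/(-21476 + 4050) - 1*(-46308) = -24043/(-17426) + 46308 = -24043*(-1/17426) + 46308 = 24043/17426 + 46308 = 806987251/17426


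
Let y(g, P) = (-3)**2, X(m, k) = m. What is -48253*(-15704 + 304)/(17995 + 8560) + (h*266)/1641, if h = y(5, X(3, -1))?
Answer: 81298962458/2905117 ≈ 27985.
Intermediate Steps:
y(g, P) = 9
h = 9
-48253*(-15704 + 304)/(17995 + 8560) + (h*266)/1641 = -48253*(-15704 + 304)/(17995 + 8560) + (9*266)/1641 = -48253/(26555/(-15400)) + 2394*(1/1641) = -48253/(26555*(-1/15400)) + 798/547 = -48253/(-5311/3080) + 798/547 = -48253*(-3080/5311) + 798/547 = 148619240/5311 + 798/547 = 81298962458/2905117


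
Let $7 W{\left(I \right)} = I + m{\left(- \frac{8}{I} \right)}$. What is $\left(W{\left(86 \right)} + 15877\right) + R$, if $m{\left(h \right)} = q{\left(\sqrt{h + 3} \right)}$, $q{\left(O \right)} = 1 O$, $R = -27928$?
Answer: $- \frac{84271}{7} + \frac{5 \sqrt{215}}{301} \approx -12038.0$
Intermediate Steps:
$q{\left(O \right)} = O$
$m{\left(h \right)} = \sqrt{3 + h}$ ($m{\left(h \right)} = \sqrt{h + 3} = \sqrt{3 + h}$)
$W{\left(I \right)} = \frac{I}{7} + \frac{\sqrt{3 - \frac{8}{I}}}{7}$ ($W{\left(I \right)} = \frac{I + \sqrt{3 - \frac{8}{I}}}{7} = \frac{I}{7} + \frac{\sqrt{3 - \frac{8}{I}}}{7}$)
$\left(W{\left(86 \right)} + 15877\right) + R = \left(\left(\frac{1}{7} \cdot 86 + \frac{\sqrt{\frac{-8 + 3 \cdot 86}{86}}}{7}\right) + 15877\right) - 27928 = \left(\left(\frac{86}{7} + \frac{\sqrt{\frac{-8 + 258}{86}}}{7}\right) + 15877\right) - 27928 = \left(\left(\frac{86}{7} + \frac{\sqrt{\frac{1}{86} \cdot 250}}{7}\right) + 15877\right) - 27928 = \left(\left(\frac{86}{7} + \frac{\sqrt{\frac{125}{43}}}{7}\right) + 15877\right) - 27928 = \left(\left(\frac{86}{7} + \frac{\frac{5}{43} \sqrt{215}}{7}\right) + 15877\right) - 27928 = \left(\left(\frac{86}{7} + \frac{5 \sqrt{215}}{301}\right) + 15877\right) - 27928 = \left(\frac{111225}{7} + \frac{5 \sqrt{215}}{301}\right) - 27928 = - \frac{84271}{7} + \frac{5 \sqrt{215}}{301}$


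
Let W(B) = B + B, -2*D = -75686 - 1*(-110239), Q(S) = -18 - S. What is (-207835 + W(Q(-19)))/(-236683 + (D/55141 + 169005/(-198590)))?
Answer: 227586512217127/259179838904761 ≈ 0.87810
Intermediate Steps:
D = -34553/2 (D = -(-75686 - 1*(-110239))/2 = -(-75686 + 110239)/2 = -1/2*34553 = -34553/2 ≈ -17277.)
W(B) = 2*B
(-207835 + W(Q(-19)))/(-236683 + (D/55141 + 169005/(-198590))) = (-207835 + 2*(-18 - 1*(-19)))/(-236683 + (-34553/2/55141 + 169005/(-198590))) = (-207835 + 2*(-18 + 19))/(-236683 + (-34553/2*1/55141 + 169005*(-1/198590))) = (-207835 + 2*1)/(-236683 + (-34553/110282 - 33801/39718)) = (-207835 + 2)/(-236683 - 1275004484/1095045119) = -207833/(-259179838904761/1095045119) = -207833*(-1095045119/259179838904761) = 227586512217127/259179838904761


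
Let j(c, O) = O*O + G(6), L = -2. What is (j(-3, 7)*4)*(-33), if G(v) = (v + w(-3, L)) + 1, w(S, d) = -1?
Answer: -7260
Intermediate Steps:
G(v) = v (G(v) = (v - 1) + 1 = (-1 + v) + 1 = v)
j(c, O) = 6 + O² (j(c, O) = O*O + 6 = O² + 6 = 6 + O²)
(j(-3, 7)*4)*(-33) = ((6 + 7²)*4)*(-33) = ((6 + 49)*4)*(-33) = (55*4)*(-33) = 220*(-33) = -7260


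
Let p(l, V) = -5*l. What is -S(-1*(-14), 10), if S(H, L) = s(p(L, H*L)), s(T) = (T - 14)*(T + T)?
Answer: -6400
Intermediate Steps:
s(T) = 2*T*(-14 + T) (s(T) = (-14 + T)*(2*T) = 2*T*(-14 + T))
S(H, L) = -10*L*(-14 - 5*L) (S(H, L) = 2*(-5*L)*(-14 - 5*L) = -10*L*(-14 - 5*L))
-S(-1*(-14), 10) = -10*10*(14 + 5*10) = -10*10*(14 + 50) = -10*10*64 = -1*6400 = -6400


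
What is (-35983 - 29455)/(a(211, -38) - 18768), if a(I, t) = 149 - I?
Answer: 32719/9415 ≈ 3.4752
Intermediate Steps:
(-35983 - 29455)/(a(211, -38) - 18768) = (-35983 - 29455)/((149 - 1*211) - 18768) = -65438/((149 - 211) - 18768) = -65438/(-62 - 18768) = -65438/(-18830) = -65438*(-1/18830) = 32719/9415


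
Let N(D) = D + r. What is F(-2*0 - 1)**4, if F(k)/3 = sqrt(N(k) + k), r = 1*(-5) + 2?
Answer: 2025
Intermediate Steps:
r = -3 (r = -5 + 2 = -3)
N(D) = -3 + D (N(D) = D - 3 = -3 + D)
F(k) = 3*sqrt(-3 + 2*k) (F(k) = 3*sqrt((-3 + k) + k) = 3*sqrt(-3 + 2*k))
F(-2*0 - 1)**4 = (3*sqrt(-3 + 2*(-2*0 - 1)))**4 = (3*sqrt(-3 + 2*(0 - 1)))**4 = (3*sqrt(-3 + 2*(-1)))**4 = (3*sqrt(-3 - 2))**4 = (3*sqrt(-5))**4 = (3*(I*sqrt(5)))**4 = (3*I*sqrt(5))**4 = 2025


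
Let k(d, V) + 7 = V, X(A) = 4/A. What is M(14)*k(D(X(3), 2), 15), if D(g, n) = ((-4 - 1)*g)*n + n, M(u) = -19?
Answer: -152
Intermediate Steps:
D(g, n) = n - 5*g*n (D(g, n) = (-5*g)*n + n = -5*g*n + n = n - 5*g*n)
k(d, V) = -7 + V
M(14)*k(D(X(3), 2), 15) = -19*(-7 + 15) = -19*8 = -152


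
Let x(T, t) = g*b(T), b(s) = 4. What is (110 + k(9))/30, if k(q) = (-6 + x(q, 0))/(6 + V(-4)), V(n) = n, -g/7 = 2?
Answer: 79/30 ≈ 2.6333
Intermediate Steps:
g = -14 (g = -7*2 = -14)
x(T, t) = -56 (x(T, t) = -14*4 = -56)
k(q) = -31 (k(q) = (-6 - 56)/(6 - 4) = -62/2 = -62*½ = -31)
(110 + k(9))/30 = (110 - 31)/30 = (1/30)*79 = 79/30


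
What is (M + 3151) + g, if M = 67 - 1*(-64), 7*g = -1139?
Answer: 21835/7 ≈ 3119.3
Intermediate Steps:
g = -1139/7 (g = (1/7)*(-1139) = -1139/7 ≈ -162.71)
M = 131 (M = 67 + 64 = 131)
(M + 3151) + g = (131 + 3151) - 1139/7 = 3282 - 1139/7 = 21835/7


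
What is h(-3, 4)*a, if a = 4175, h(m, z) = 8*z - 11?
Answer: 87675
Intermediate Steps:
h(m, z) = -11 + 8*z
h(-3, 4)*a = (-11 + 8*4)*4175 = (-11 + 32)*4175 = 21*4175 = 87675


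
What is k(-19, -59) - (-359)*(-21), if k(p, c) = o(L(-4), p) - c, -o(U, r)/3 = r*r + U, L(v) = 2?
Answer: -8569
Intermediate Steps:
o(U, r) = -3*U - 3*r² (o(U, r) = -3*(r*r + U) = -3*(r² + U) = -3*(U + r²) = -3*U - 3*r²)
k(p, c) = -6 - c - 3*p² (k(p, c) = (-3*2 - 3*p²) - c = (-6 - 3*p²) - c = -6 - c - 3*p²)
k(-19, -59) - (-359)*(-21) = (-6 - 1*(-59) - 3*(-19)²) - (-359)*(-21) = (-6 + 59 - 3*361) - 1*7539 = (-6 + 59 - 1083) - 7539 = -1030 - 7539 = -8569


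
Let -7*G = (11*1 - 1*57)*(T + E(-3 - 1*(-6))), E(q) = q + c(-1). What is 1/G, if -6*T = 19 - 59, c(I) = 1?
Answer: 21/1472 ≈ 0.014266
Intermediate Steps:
T = 20/3 (T = -(19 - 59)/6 = -1/6*(-40) = 20/3 ≈ 6.6667)
E(q) = 1 + q (E(q) = q + 1 = 1 + q)
G = 1472/21 (G = -(11*1 - 1*57)*(20/3 + (1 + (-3 - 1*(-6))))/7 = -(11 - 57)*(20/3 + (1 + (-3 + 6)))/7 = -(-46)*(20/3 + (1 + 3))/7 = -(-46)*(20/3 + 4)/7 = -(-46)*32/(7*3) = -1/7*(-1472/3) = 1472/21 ≈ 70.095)
1/G = 1/(1472/21) = 21/1472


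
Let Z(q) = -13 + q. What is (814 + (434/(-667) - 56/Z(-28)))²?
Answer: 496399112960256/747858409 ≈ 6.6376e+5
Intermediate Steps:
(814 + (434/(-667) - 56/Z(-28)))² = (814 + (434/(-667) - 56/(-13 - 28)))² = (814 + (434*(-1/667) - 56/(-41)))² = (814 + (-434/667 - 56*(-1/41)))² = (814 + (-434/667 + 56/41))² = (814 + 19558/27347)² = (22280016/27347)² = 496399112960256/747858409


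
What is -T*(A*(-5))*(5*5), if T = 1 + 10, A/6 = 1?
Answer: 8250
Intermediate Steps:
A = 6 (A = 6*1 = 6)
T = 11
-T*(A*(-5))*(5*5) = -11*(6*(-5))*(5*5) = -11*(-30*25) = -11*(-750) = -1*(-8250) = 8250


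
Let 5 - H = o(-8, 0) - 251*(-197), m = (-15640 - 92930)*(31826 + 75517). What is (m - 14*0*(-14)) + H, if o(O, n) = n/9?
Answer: -11654278952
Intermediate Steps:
m = -11654229510 (m = -108570*107343 = -11654229510)
o(O, n) = n/9 (o(O, n) = n*(⅑) = n/9)
H = -49442 (H = 5 - ((⅑)*0 - 251*(-197)) = 5 - (0 + 49447) = 5 - 1*49447 = 5 - 49447 = -49442)
(m - 14*0*(-14)) + H = (-11654229510 - 14*0*(-14)) - 49442 = (-11654229510 + 0*(-14)) - 49442 = (-11654229510 + 0) - 49442 = -11654229510 - 49442 = -11654278952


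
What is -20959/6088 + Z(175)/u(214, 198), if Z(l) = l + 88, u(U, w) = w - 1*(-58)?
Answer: -470545/194816 ≈ -2.4153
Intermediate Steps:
u(U, w) = 58 + w (u(U, w) = w + 58 = 58 + w)
Z(l) = 88 + l
-20959/6088 + Z(175)/u(214, 198) = -20959/6088 + (88 + 175)/(58 + 198) = -20959*1/6088 + 263/256 = -20959/6088 + 263*(1/256) = -20959/6088 + 263/256 = -470545/194816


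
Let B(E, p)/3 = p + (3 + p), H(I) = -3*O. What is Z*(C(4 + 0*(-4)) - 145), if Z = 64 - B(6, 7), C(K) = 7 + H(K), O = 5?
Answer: -1989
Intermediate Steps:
H(I) = -15 (H(I) = -3*5 = -15)
B(E, p) = 9 + 6*p (B(E, p) = 3*(p + (3 + p)) = 3*(3 + 2*p) = 9 + 6*p)
C(K) = -8 (C(K) = 7 - 15 = -8)
Z = 13 (Z = 64 - (9 + 6*7) = 64 - (9 + 42) = 64 - 1*51 = 64 - 51 = 13)
Z*(C(4 + 0*(-4)) - 145) = 13*(-8 - 145) = 13*(-153) = -1989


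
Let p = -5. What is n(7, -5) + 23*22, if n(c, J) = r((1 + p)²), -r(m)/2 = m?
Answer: 474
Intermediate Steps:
r(m) = -2*m
n(c, J) = -32 (n(c, J) = -2*(1 - 5)² = -2*(-4)² = -2*16 = -32)
n(7, -5) + 23*22 = -32 + 23*22 = -32 + 506 = 474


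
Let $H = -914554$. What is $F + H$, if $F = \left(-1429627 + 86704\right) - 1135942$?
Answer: $-3393419$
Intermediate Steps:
$F = -2478865$ ($F = -1342923 - 1135942 = -2478865$)
$F + H = -2478865 - 914554 = -3393419$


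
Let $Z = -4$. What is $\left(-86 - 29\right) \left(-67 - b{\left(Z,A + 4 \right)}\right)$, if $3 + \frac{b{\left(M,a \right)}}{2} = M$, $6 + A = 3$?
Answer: $6095$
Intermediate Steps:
$A = -3$ ($A = -6 + 3 = -3$)
$b{\left(M,a \right)} = -6 + 2 M$
$\left(-86 - 29\right) \left(-67 - b{\left(Z,A + 4 \right)}\right) = \left(-86 - 29\right) \left(-67 - \left(-6 + 2 \left(-4\right)\right)\right) = - 115 \left(-67 - \left(-6 - 8\right)\right) = - 115 \left(-67 - -14\right) = - 115 \left(-67 + 14\right) = \left(-115\right) \left(-53\right) = 6095$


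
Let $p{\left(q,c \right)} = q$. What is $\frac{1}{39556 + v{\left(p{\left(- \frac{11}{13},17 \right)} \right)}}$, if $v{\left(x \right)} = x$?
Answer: $\frac{13}{514217} \approx 2.5281 \cdot 10^{-5}$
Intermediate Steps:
$\frac{1}{39556 + v{\left(p{\left(- \frac{11}{13},17 \right)} \right)}} = \frac{1}{39556 - \frac{11}{13}} = \frac{1}{\frac{514217}{13}} = \frac{13}{514217}$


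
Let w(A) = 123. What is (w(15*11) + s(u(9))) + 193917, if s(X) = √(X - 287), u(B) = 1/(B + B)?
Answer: 194040 + I*√10330/6 ≈ 1.9404e+5 + 16.939*I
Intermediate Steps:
u(B) = 1/(2*B)
s(X) = √(-287 + X)
(w(15*11) + s(u(9))) + 193917 = (123 + √(-287 + (½)/9)) + 193917 = (123 + √(-287 + (½)*(⅑))) + 193917 = (123 + √(-287 + 1/18)) + 193917 = (123 + √(-5165/18)) + 193917 = (123 + I*√10330/6) + 193917 = 194040 + I*√10330/6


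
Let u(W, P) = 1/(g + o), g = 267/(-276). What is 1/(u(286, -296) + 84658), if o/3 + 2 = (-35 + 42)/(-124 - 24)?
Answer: 6050/512180049 ≈ 1.1812e-5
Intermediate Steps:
g = -89/92 (g = 267*(-1/276) = -89/92 ≈ -0.96739)
o = -909/148 (o = -6 + 3*((-35 + 42)/(-124 - 24)) = -6 + 3*(7/(-148)) = -6 + 3*(7*(-1/148)) = -6 + 3*(-7/148) = -6 - 21/148 = -909/148 ≈ -6.1419)
u(W, P) = -851/6050 (u(W, P) = 1/(-89/92 - 909/148) = 1/(-6050/851) = -851/6050)
1/(u(286, -296) + 84658) = 1/(-851/6050 + 84658) = 1/(512180049/6050) = 6050/512180049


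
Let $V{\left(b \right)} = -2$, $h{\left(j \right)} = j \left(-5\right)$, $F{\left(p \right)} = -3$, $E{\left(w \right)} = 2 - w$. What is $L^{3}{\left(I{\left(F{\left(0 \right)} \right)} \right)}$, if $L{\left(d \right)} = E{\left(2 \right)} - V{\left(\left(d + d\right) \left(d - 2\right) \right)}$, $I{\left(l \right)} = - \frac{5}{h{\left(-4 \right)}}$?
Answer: $8$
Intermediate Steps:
$h{\left(j \right)} = - 5 j$
$I{\left(l \right)} = - \frac{1}{4}$ ($I{\left(l \right)} = - \frac{5}{\left(-5\right) \left(-4\right)} = - \frac{5}{20} = \left(-5\right) \frac{1}{20} = - \frac{1}{4}$)
$L{\left(d \right)} = 2$ ($L{\left(d \right)} = \left(2 - 2\right) - -2 = \left(2 - 2\right) + 2 = 0 + 2 = 2$)
$L^{3}{\left(I{\left(F{\left(0 \right)} \right)} \right)} = 2^{3} = 8$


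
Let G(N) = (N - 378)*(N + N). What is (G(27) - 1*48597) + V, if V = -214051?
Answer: -281602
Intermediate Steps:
G(N) = 2*N*(-378 + N) (G(N) = (-378 + N)*(2*N) = 2*N*(-378 + N))
(G(27) - 1*48597) + V = (2*27*(-378 + 27) - 1*48597) - 214051 = (2*27*(-351) - 48597) - 214051 = (-18954 - 48597) - 214051 = -67551 - 214051 = -281602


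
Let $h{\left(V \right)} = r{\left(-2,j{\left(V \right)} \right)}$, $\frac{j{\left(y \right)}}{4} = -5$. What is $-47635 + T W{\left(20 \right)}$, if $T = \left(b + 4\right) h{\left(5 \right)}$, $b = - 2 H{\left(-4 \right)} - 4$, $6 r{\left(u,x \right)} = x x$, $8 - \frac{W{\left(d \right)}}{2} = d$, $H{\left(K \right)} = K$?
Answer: $-60435$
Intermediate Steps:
$j{\left(y \right)} = -20$ ($j{\left(y \right)} = 4 \left(-5\right) = -20$)
$W{\left(d \right)} = 16 - 2 d$
$r{\left(u,x \right)} = \frac{x^{2}}{6}$ ($r{\left(u,x \right)} = \frac{x x}{6} = \frac{x^{2}}{6}$)
$h{\left(V \right)} = \frac{200}{3}$ ($h{\left(V \right)} = \frac{\left(-20\right)^{2}}{6} = \frac{1}{6} \cdot 400 = \frac{200}{3}$)
$b = 4$ ($b = \left(-2\right) \left(-4\right) - 4 = 8 - 4 = 4$)
$T = \frac{1600}{3}$ ($T = \left(4 + 4\right) \frac{200}{3} = 8 \cdot \frac{200}{3} = \frac{1600}{3} \approx 533.33$)
$-47635 + T W{\left(20 \right)} = -47635 + \frac{1600 \left(16 - 40\right)}{3} = -47635 + \frac{1600}{3} \left(-24\right) = -47635 - 12800 = -60435$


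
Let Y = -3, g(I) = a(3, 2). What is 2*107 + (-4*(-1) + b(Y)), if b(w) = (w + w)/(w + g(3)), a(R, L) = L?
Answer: 224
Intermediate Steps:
g(I) = 2
b(w) = 2*w/(2 + w) (b(w) = (w + w)/(w + 2) = (2*w)/(2 + w) = 2*w/(2 + w))
2*107 + (-4*(-1) + b(Y)) = 2*107 + (-4*(-1) + 2*(-3)/(2 - 3)) = 214 + (4 + 2*(-3)/(-1)) = 214 + (4 + 2*(-3)*(-1)) = 214 + (4 + 6) = 214 + 10 = 224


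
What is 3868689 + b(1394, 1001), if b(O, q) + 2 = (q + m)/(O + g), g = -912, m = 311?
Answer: 932354223/241 ≈ 3.8687e+6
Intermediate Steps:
b(O, q) = -2 + (311 + q)/(-912 + O) (b(O, q) = -2 + (q + 311)/(O - 912) = -2 + (311 + q)/(-912 + O))
3868689 + b(1394, 1001) = 3868689 + (2135 + 1001 - 2*1394)/(-912 + 1394) = 3868689 + (2135 + 1001 - 2788)/482 = 3868689 + (1/482)*348 = 3868689 + 174/241 = 932354223/241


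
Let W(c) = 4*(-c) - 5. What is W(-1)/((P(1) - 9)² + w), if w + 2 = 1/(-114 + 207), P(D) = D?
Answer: -93/5767 ≈ -0.016126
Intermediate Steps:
W(c) = -5 - 4*c (W(c) = -4*c - 5 = -5 - 4*c)
w = -185/93 (w = -2 + 1/(-114 + 207) = -2 + 1/93 = -185/93 ≈ -1.9892)
W(-1)/((P(1) - 9)² + w) = (-5 - 4*(-1))/((1 - 9)² - 185/93) = (-5 + 4)/((-8)² - 185/93) = -1/(64 - 185/93) = -1/5767/93 = -1*93/5767 = -93/5767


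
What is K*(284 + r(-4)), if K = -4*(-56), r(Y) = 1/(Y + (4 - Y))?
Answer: 63672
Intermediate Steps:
r(Y) = ¼ (r(Y) = 1/4 = ¼)
K = 224
K*(284 + r(-4)) = 224*(284 + ¼) = 224*(1137/4) = 63672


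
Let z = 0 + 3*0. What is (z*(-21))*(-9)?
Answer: 0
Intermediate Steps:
z = 0 (z = 0 + 0 = 0)
(z*(-21))*(-9) = (0*(-21))*(-9) = 0*(-9) = 0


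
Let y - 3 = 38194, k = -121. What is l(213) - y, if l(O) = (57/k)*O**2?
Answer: -7207870/121 ≈ -59569.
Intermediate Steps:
y = 38197 (y = 3 + 38194 = 38197)
l(O) = -57*O**2/121 (l(O) = (57/(-121))*O**2 = (57*(-1/121))*O**2 = -57*O**2/121)
l(213) - y = -57/121*213**2 - 1*38197 = -57/121*45369 - 38197 = -2586033/121 - 38197 = -7207870/121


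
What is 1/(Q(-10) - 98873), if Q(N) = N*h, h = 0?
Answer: -1/98873 ≈ -1.0114e-5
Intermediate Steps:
Q(N) = 0 (Q(N) = N*0 = 0)
1/(Q(-10) - 98873) = 1/(0 - 98873) = 1/(-98873) = -1/98873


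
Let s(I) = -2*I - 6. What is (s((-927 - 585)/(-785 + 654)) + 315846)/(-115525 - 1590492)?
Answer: -41372016/223488227 ≈ -0.18512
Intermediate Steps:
s(I) = -6 - 2*I
(s((-927 - 585)/(-785 + 654)) + 315846)/(-115525 - 1590492) = ((-6 - 2*(-927 - 585)/(-785 + 654)) + 315846)/(-115525 - 1590492) = ((-6 - (-3024)/(-131)) + 315846)/(-1706017) = ((-6 - (-3024)*(-1)/131) + 315846)*(-1/1706017) = ((-6 - 2*1512/131) + 315846)*(-1/1706017) = ((-6 - 3024/131) + 315846)*(-1/1706017) = (-3810/131 + 315846)*(-1/1706017) = (41372016/131)*(-1/1706017) = -41372016/223488227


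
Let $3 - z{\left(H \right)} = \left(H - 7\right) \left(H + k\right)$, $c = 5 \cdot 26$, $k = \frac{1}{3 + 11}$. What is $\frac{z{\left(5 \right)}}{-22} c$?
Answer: $- \frac{5980}{77} \approx -77.662$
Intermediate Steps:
$k = \frac{1}{14} \approx 0.071429$
$c = 130$
$z{\left(H \right)} = 3 - \left(-7 + H\right) \left(\frac{1}{14} + H\right)$ ($z{\left(H \right)} = 3 - \left(H - 7\right) \left(H + \frac{1}{14}\right) = 3 - \left(-7 + H\right) \left(\frac{1}{14} + H\right)$)
$\frac{z{\left(5 \right)}}{-22} c = \frac{\frac{7}{2} - 5^{2} + \frac{97}{14} \cdot 5}{-22} \cdot 130 = \left(\frac{7}{2} - 25 + \frac{485}{14}\right) \left(- \frac{1}{22}\right) 130 = \frac{92}{7} \left(- \frac{1}{22}\right) 130 = \left(- \frac{46}{77}\right) 130 = - \frac{5980}{77}$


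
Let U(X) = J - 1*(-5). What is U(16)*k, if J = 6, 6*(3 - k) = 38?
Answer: -110/3 ≈ -36.667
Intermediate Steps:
k = -10/3 (k = 3 - ⅙*38 = 3 - 19/3 = -10/3 ≈ -3.3333)
U(X) = 11 (U(X) = 6 - 1*(-5) = 6 + 5 = 11)
U(16)*k = 11*(-10/3) = -110/3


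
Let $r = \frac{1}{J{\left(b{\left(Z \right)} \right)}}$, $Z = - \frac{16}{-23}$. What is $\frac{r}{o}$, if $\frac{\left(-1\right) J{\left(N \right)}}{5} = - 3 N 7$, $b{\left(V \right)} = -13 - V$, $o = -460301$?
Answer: $\frac{23}{15224455575} \approx 1.5107 \cdot 10^{-9}$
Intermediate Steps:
$Z = \frac{16}{23}$ ($Z = \left(-16\right) \left(- \frac{1}{23}\right) = \frac{16}{23} \approx 0.69565$)
$J{\left(N \right)} = 105 N$ ($J{\left(N \right)} = - 5 - 3 N 7 = - 5 \left(- 21 N\right) = 105 N$)
$r = - \frac{23}{33075}$ ($r = \frac{1}{105 \left(-13 - \frac{16}{23}\right)} = \frac{1}{105 \left(- \frac{315}{23}\right)} = \frac{1}{- \frac{33075}{23}} = - \frac{23}{33075} \approx -0.00069539$)
$\frac{r}{o} = - \frac{23}{33075 \left(-460301\right)} = \left(- \frac{23}{33075}\right) \left(- \frac{1}{460301}\right) = \frac{23}{15224455575}$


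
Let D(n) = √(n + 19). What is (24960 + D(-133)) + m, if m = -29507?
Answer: -4547 + I*√114 ≈ -4547.0 + 10.677*I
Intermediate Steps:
D(n) = √(19 + n)
(24960 + D(-133)) + m = (24960 + √(19 - 133)) - 29507 = (24960 + √(-114)) - 29507 = (24960 + I*√114) - 29507 = -4547 + I*√114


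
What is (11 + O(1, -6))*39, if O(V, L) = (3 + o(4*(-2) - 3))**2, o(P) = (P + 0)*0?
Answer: 780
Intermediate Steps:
o(P) = 0 (o(P) = P*0 = 0)
O(V, L) = 9 (O(V, L) = (3 + 0)**2 = 3**2 = 9)
(11 + O(1, -6))*39 = (11 + 9)*39 = 20*39 = 780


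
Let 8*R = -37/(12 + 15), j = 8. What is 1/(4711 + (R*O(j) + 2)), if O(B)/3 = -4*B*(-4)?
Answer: 9/41825 ≈ 0.00021518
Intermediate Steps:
O(B) = 48*B (O(B) = 3*(-4*B*(-4)) = 3*(16*B) = 48*B)
R = -37/216 (R = (-37/(12 + 15))/8 = (-37/27)/8 = (-37*1/27)/8 = (⅛)*(-37/27) = -37/216 ≈ -0.17130)
1/(4711 + (R*O(j) + 2)) = 1/(4711 + (-74*8/9 + 2)) = 1/(4711 + (-37/216*384 + 2)) = 1/(4711 + (-592/9 + 2)) = 1/(4711 - 574/9) = 1/(41825/9) = 9/41825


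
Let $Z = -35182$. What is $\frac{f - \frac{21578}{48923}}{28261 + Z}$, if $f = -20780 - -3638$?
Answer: $\frac{838659644}{338596083} \approx 2.4769$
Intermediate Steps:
$f = -17142$ ($f = -20780 + 3638 = -17142$)
$\frac{f - \frac{21578}{48923}}{28261 + Z} = \frac{-17142 - \frac{21578}{48923}}{28261 - 35182} = \frac{-17142 - \frac{21578}{48923}}{-6921} = \left(-17142 - \frac{21578}{48923}\right) \left(- \frac{1}{6921}\right) = \left(- \frac{838659644}{48923}\right) \left(- \frac{1}{6921}\right) = \frac{838659644}{338596083}$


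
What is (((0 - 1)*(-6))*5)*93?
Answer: 2790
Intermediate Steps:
(((0 - 1)*(-6))*5)*93 = (-1*(-6)*5)*93 = (6*5)*93 = 30*93 = 2790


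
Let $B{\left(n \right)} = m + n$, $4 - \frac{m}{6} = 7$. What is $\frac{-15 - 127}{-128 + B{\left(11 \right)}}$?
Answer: $\frac{142}{135} \approx 1.0519$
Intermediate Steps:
$m = -18$ ($m = 24 - 42 = -18$)
$B{\left(n \right)} = -18 + n$
$\frac{-15 - 127}{-128 + B{\left(11 \right)}} = \frac{-15 - 127}{-128 + \left(-18 + 11\right)} = \frac{1}{-128 - 7} \left(-142\right) = \frac{1}{-135} \left(-142\right) = \left(- \frac{1}{135}\right) \left(-142\right) = \frac{142}{135}$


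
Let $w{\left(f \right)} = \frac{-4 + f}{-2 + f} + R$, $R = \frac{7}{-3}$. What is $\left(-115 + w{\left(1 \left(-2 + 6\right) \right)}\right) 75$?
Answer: $-8800$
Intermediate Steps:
$R = - \frac{7}{3}$ ($R = 7 \left(- \frac{1}{3}\right) = - \frac{7}{3} \approx -2.3333$)
$w{\left(f \right)} = - \frac{7}{3} + \frac{-4 + f}{-2 + f}$ ($w{\left(f \right)} = \frac{-4 + f}{-2 + f} - \frac{7}{3} = - \frac{7}{3} + \frac{-4 + f}{-2 + f}$)
$\left(-115 + w{\left(1 \left(-2 + 6\right) \right)}\right) 75 = \left(-115 + \frac{2 \left(1 - 2 \cdot 1 \left(-2 + 6\right)\right)}{3 \left(-2 + 1 \left(-2 + 6\right)\right)}\right) 75 = \left(-115 + \frac{2 \left(1 - 2 \cdot 1 \cdot 4\right)}{3 \left(-2 + 1 \cdot 4\right)}\right) 75 = \left(-115 + \frac{2 \left(1 - 8\right)}{3 \left(-2 + 4\right)}\right) 75 = \left(-115 + \frac{2 \left(1 - 8\right)}{3 \cdot 2}\right) 75 = \left(-115 + \frac{2}{3} \cdot \frac{1}{2} \left(-7\right)\right) 75 = \left(-115 - \frac{7}{3}\right) 75 = \left(- \frac{352}{3}\right) 75 = -8800$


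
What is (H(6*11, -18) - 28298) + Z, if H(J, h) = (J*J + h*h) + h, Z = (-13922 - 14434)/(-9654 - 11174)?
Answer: -123065563/5207 ≈ -23635.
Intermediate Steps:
Z = 7089/5207 (Z = -28356/(-20828) = -28356*(-1/20828) = 7089/5207 ≈ 1.3614)
H(J, h) = h + J² + h² (H(J, h) = (J² + h²) + h = h + J² + h²)
(H(6*11, -18) - 28298) + Z = ((-18 + (6*11)² + (-18)²) - 28298) + 7089/5207 = ((-18 + 66² + 324) - 28298) + 7089/5207 = ((-18 + 4356 + 324) - 28298) + 7089/5207 = (4662 - 28298) + 7089/5207 = -23636 + 7089/5207 = -123065563/5207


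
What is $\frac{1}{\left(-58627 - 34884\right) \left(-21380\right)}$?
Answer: $\frac{1}{1999265180} \approx 5.0018 \cdot 10^{-10}$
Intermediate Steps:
$\frac{1}{\left(-58627 - 34884\right) \left(-21380\right)} = \frac{1}{-58627 - 34884} \left(- \frac{1}{21380}\right) = \frac{1}{-93511} \left(- \frac{1}{21380}\right) = \left(- \frac{1}{93511}\right) \left(- \frac{1}{21380}\right) = \frac{1}{1999265180}$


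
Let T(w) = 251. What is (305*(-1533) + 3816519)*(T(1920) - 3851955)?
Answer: -12899179517616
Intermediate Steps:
(305*(-1533) + 3816519)*(T(1920) - 3851955) = (305*(-1533) + 3816519)*(251 - 3851955) = (-467565 + 3816519)*(-3851704) = 3348954*(-3851704) = -12899179517616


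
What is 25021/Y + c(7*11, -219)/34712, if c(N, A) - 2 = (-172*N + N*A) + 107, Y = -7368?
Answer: -136194277/31969752 ≈ -4.2601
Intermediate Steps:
c(N, A) = 109 - 172*N + A*N (c(N, A) = 2 + ((-172*N + N*A) + 107) = 2 + ((-172*N + A*N) + 107) = 2 + (107 - 172*N + A*N) = 109 - 172*N + A*N)
25021/Y + c(7*11, -219)/34712 = 25021/(-7368) + (109 - 1204*11 - 1533*11)/34712 = 25021*(-1/7368) + (109 - 172*77 - 219*77)*(1/34712) = -25021/7368 + (109 - 13244 - 16863)*(1/34712) = -25021/7368 - 29998*1/34712 = -25021/7368 - 14999/17356 = -136194277/31969752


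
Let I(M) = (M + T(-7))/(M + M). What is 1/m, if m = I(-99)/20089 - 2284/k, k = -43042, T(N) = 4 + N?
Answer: 14267067177/757439911 ≈ 18.836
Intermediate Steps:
I(M) = (-3 + M)/(2*M) (I(M) = (M + (4 - 7))/(M + M) = (M - 3)/((2*M)) = (-3 + M)*(1/(2*M)) = (-3 + M)/(2*M))
m = 757439911/14267067177 (m = ((½)*(-3 - 99)/(-99))/20089 - 2284/(-43042) = ((½)*(-1/99)*(-102))*(1/20089) - 2284*(-1/43042) = (17/33)*(1/20089) + 1142/21521 = 17/662937 + 1142/21521 = 757439911/14267067177 ≈ 0.053090)
1/m = 1/(757439911/14267067177) = 14267067177/757439911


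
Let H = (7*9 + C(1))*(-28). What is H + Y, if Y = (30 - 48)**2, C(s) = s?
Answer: -1468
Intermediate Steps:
Y = 324 (Y = (-18)**2 = 324)
H = -1792 (H = (7*9 + 1)*(-28) = (63 + 1)*(-28) = 64*(-28) = -1792)
H + Y = -1792 + 324 = -1468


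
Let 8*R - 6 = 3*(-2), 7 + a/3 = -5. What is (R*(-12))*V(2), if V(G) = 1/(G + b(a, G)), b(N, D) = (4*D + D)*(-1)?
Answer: 0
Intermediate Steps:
a = -36 (a = -21 + 3*(-5) = -21 - 15 = -36)
R = 0 (R = 3/4 + (3*(-2))/8 = 3/4 + (1/8)*(-6) = 3/4 - 3/4 = 0)
b(N, D) = -5*D (b(N, D) = (5*D)*(-1) = -5*D)
V(G) = -1/(4*G) (V(G) = 1/(G - 5*G) = 1/(-4*G) = -1/(4*G))
(R*(-12))*V(2) = (0*(-12))*(-1/4/2) = 0*(-1/4*1/2) = 0*(-1/8) = 0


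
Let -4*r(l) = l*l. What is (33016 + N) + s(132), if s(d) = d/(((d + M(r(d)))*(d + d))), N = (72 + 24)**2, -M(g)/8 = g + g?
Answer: 5897952193/139656 ≈ 42232.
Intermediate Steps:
r(l) = -l**2/4 (r(l) = -l*l/4 = -l**2/4)
M(g) = -16*g (M(g) = -8*(g + g) = -16*g)
N = 9216 (N = 96**2 = 9216)
s(d) = 1/(2*(d + 4*d**2)) (s(d) = d/(((d - (-4)*d**2)*(d + d))) = d/(((d + 4*d**2)*(2*d))) = d/((2*d*(d + 4*d**2))) = d*(1/(2*d*(d + 4*d**2))) = 1/(2*(d + 4*d**2)))
(33016 + N) + s(132) = (33016 + 9216) + (1/2)/(132*(1 + 4*132)) = 42232 + (1/2)*(1/132)/(1 + 528) = 42232 + (1/2)*(1/132)/529 = 42232 + (1/2)*(1/132)*(1/529) = 42232 + 1/139656 = 5897952193/139656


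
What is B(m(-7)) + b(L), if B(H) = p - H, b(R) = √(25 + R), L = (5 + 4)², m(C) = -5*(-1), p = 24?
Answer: 19 + √106 ≈ 29.296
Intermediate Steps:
m(C) = 5
L = 81 (L = 9² = 81)
B(H) = 24 - H
B(m(-7)) + b(L) = (24 - 1*5) + √(25 + 81) = (24 - 5) + √106 = 19 + √106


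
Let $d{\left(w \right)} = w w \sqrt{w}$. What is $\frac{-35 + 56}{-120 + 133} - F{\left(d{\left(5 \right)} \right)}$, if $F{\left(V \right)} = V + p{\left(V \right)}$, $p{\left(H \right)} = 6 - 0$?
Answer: $- \frac{57}{13} - 25 \sqrt{5} \approx -60.286$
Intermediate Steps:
$d{\left(w \right)} = w^{\frac{5}{2}}$ ($d{\left(w \right)} = w^{2} \sqrt{w} = w^{\frac{5}{2}}$)
$p{\left(H \right)} = 6$ ($p{\left(H \right)} = 6 + \left(-3 + 3\right) = 6 + 0 = 6$)
$F{\left(V \right)} = 6 + V$ ($F{\left(V \right)} = V + 6 = 6 + V$)
$\frac{-35 + 56}{-120 + 133} - F{\left(d{\left(5 \right)} \right)} = \frac{-35 + 56}{-120 + 133} - \left(6 + 5^{\frac{5}{2}}\right) = \frac{21}{13} - \left(6 + 25 \sqrt{5}\right) = - \frac{57}{13} - 25 \sqrt{5}$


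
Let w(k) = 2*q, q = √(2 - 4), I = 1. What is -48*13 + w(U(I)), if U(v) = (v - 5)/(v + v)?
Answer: -624 + 2*I*√2 ≈ -624.0 + 2.8284*I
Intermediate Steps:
U(v) = (-5 + v)/(2*v) (U(v) = (-5 + v)/((2*v)) = (-5 + v)*(1/(2*v)) = (-5 + v)/(2*v))
q = I*√2 (q = √(-2) = I*√2 ≈ 1.4142*I)
w(k) = 2*I*√2 (w(k) = 2*(I*√2) = 2*I*√2)
-48*13 + w(U(I)) = -48*13 + 2*I*√2 = -624 + 2*I*√2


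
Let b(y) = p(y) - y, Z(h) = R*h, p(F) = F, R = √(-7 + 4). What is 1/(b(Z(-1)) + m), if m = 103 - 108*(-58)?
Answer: 1/6367 ≈ 0.00015706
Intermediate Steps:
R = I*√3 (R = √(-3) = I*√3 ≈ 1.732*I)
Z(h) = I*h*√3 (Z(h) = (I*√3)*h = I*h*√3)
b(y) = 0 (b(y) = y - y = 0)
m = 6367 (m = 103 + 6264 = 6367)
1/(b(Z(-1)) + m) = 1/(0 + 6367) = 1/6367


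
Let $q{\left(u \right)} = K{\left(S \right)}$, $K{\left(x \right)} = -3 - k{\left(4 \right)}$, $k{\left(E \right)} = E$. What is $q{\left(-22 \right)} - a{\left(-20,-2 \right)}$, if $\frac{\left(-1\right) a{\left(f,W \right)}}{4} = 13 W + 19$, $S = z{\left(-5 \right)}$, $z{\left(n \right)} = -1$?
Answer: $-35$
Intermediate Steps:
$S = -1$
$K{\left(x \right)} = -7$ ($K{\left(x \right)} = -3 - 4 = -7$)
$a{\left(f,W \right)} = -76 - 52 W$ ($a{\left(f,W \right)} = - 4 \left(13 W + 19\right) = - 4 \left(19 + 13 W\right) = -76 - 52 W$)
$q{\left(u \right)} = -7$
$q{\left(-22 \right)} - a{\left(-20,-2 \right)} = -7 - \left(-76 - -104\right) = -7 - \left(-76 + 104\right) = -7 - 28 = -35$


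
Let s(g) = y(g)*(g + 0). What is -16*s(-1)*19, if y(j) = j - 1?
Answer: -608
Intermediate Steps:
y(j) = -1 + j
s(g) = g*(-1 + g) (s(g) = (-1 + g)*(g + 0) = (-1 + g)*g = g*(-1 + g))
-16*s(-1)*19 = -(-16)*(-1 - 1)*19 = -(-16)*(-2)*19 = -16*2*19 = -32*19 = -608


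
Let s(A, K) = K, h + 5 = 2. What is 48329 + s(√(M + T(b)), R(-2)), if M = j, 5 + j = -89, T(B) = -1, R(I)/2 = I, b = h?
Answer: 48325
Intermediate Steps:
h = -3 (h = -5 + 2 = -3)
b = -3
R(I) = 2*I
j = -94 (j = -5 - 89 = -94)
M = -94
48329 + s(√(M + T(b)), R(-2)) = 48329 + 2*(-2) = 48329 - 4 = 48325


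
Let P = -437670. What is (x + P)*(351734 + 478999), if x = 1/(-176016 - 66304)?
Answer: -88104380543325933/242320 ≈ -3.6359e+11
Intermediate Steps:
x = -1/242320 (x = 1/(-242320) = -1/242320 ≈ -4.1268e-6)
(x + P)*(351734 + 478999) = (-1/242320 - 437670)*(351734 + 478999) = -106056194401/242320*830733 = -88104380543325933/242320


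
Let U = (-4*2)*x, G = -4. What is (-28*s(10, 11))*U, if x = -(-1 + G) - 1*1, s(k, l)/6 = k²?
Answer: 537600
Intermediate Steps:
s(k, l) = 6*k²
x = 4 (x = -(-1 - 4) - 1*1 = -1*(-5) - 1 = 5 - 1 = 4)
U = -32 (U = -4*2*4 = -8*4 = -32)
(-28*s(10, 11))*U = -168*10²*(-32) = -168*100*(-32) = -28*600*(-32) = -16800*(-32) = 537600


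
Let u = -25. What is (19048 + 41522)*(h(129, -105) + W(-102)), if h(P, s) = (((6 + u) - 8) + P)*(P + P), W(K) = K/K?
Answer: 1594020690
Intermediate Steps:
W(K) = 1
h(P, s) = 2*P*(-27 + P) (h(P, s) = (((6 - 25) - 8) + P)*(P + P) = ((-19 - 8) + P)*(2*P) = (-27 + P)*(2*P) = 2*P*(-27 + P))
(19048 + 41522)*(h(129, -105) + W(-102)) = (19048 + 41522)*(2*129*(-27 + 129) + 1) = 60570*(2*129*102 + 1) = 60570*(26316 + 1) = 60570*26317 = 1594020690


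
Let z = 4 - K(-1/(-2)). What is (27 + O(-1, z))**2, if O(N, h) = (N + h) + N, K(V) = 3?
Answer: 676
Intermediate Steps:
z = 1 (z = 4 - 1*3 = 4 - 3 = 1)
O(N, h) = h + 2*N
(27 + O(-1, z))**2 = (27 + (1 + 2*(-1)))**2 = (27 + (1 - 2))**2 = (27 - 1)**2 = 26**2 = 676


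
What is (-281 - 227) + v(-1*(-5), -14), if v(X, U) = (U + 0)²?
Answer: -312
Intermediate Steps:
v(X, U) = U²
(-281 - 227) + v(-1*(-5), -14) = (-281 - 227) + (-14)² = -508 + 196 = -312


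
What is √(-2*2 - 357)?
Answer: 19*I ≈ 19.0*I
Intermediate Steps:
√(-2*2 - 357) = √(-4 - 357) = √(-361) = 19*I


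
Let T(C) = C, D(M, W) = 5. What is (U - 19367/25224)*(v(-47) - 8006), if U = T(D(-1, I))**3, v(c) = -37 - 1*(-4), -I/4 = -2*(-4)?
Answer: -25191275687/25224 ≈ -9.9870e+5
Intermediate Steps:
I = -32 (I = -(-8)*(-4) = -4*8 = -32)
v(c) = -33 (v(c) = -37 + 4 = -33)
U = 125 (U = 5**3 = 125)
(U - 19367/25224)*(v(-47) - 8006) = (125 - 19367/25224)*(-33 - 8006) = (125 - 19367*1/25224)*(-8039) = (125 - 19367/25224)*(-8039) = (3133633/25224)*(-8039) = -25191275687/25224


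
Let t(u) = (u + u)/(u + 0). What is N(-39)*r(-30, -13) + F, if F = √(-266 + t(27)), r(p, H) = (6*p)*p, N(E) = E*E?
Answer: 8213400 + 2*I*√66 ≈ 8.2134e+6 + 16.248*I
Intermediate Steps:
N(E) = E²
r(p, H) = 6*p²
t(u) = 2 (t(u) = (2*u)/u = 2)
F = 2*I*√66 (F = √(-266 + 2) = √(-264) = 2*I*√66 ≈ 16.248*I)
N(-39)*r(-30, -13) + F = (-39)²*(6*(-30)²) + 2*I*√66 = 1521*(6*900) + 2*I*√66 = 1521*5400 + 2*I*√66 = 8213400 + 2*I*√66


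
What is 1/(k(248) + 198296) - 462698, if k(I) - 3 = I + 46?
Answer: -91888583913/198593 ≈ -4.6270e+5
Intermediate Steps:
k(I) = 49 + I (k(I) = 3 + (I + 46) = 3 + (46 + I) = 49 + I)
1/(k(248) + 198296) - 462698 = 1/((49 + 248) + 198296) - 462698 = 1/(297 + 198296) - 462698 = 1/198593 - 462698 = -91888583913/198593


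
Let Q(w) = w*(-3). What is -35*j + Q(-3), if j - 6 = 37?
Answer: -1496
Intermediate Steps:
j = 43 (j = 6 + 37 = 43)
Q(w) = -3*w
-35*j + Q(-3) = -35*43 - 3*(-3) = -1505 + 9 = -1496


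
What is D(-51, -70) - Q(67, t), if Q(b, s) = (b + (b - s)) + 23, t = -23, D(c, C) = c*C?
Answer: 3390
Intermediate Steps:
D(c, C) = C*c
Q(b, s) = 23 - s + 2*b (Q(b, s) = (-s + 2*b) + 23 = 23 - s + 2*b)
D(-51, -70) - Q(67, t) = -70*(-51) - (23 - 1*(-23) + 2*67) = 3570 - (23 + 23 + 134) = 3570 - 1*180 = 3570 - 180 = 3390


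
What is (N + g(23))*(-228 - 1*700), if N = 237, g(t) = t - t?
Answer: -219936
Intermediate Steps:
g(t) = 0
(N + g(23))*(-228 - 1*700) = (237 + 0)*(-228 - 1*700) = 237*(-228 - 700) = 237*(-928) = -219936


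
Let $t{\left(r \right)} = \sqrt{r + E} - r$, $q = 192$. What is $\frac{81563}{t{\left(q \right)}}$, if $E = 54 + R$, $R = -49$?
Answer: $- \frac{15660096}{36667} - \frac{81563 \sqrt{197}}{36667} \approx -458.31$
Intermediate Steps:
$E = 5$ ($E = 54 - 49 = 5$)
$t{\left(r \right)} = \sqrt{5 + r} - r$ ($t{\left(r \right)} = \sqrt{r + 5} - r = \sqrt{5 + r} - r$)
$\frac{81563}{t{\left(q \right)}} = \frac{81563}{\sqrt{5 + 192} - 192} = \frac{81563}{\sqrt{197} - 192} = \frac{81563}{-192 + \sqrt{197}}$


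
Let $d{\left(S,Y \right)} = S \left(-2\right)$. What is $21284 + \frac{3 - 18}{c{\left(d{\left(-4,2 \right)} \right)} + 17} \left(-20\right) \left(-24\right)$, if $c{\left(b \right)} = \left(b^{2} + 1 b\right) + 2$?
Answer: $\frac{1929644}{91} \approx 21205.0$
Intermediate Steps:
$d{\left(S,Y \right)} = - 2 S$
$c{\left(b \right)} = 2 + b + b^{2}$ ($c{\left(b \right)} = \left(b^{2} + b\right) + 2 = \left(b + b^{2}\right) + 2 = 2 + b + b^{2}$)
$21284 + \frac{3 - 18}{c{\left(d{\left(-4,2 \right)} \right)} + 17} \left(-20\right) \left(-24\right) = 21284 + \frac{3 - 18}{\left(2 - -8 + \left(\left(-2\right) \left(-4\right)\right)^{2}\right) + 17} \left(-20\right) \left(-24\right) = 21284 + - \frac{15}{\left(2 + 8 + 8^{2}\right) + 17} \left(-20\right) \left(-24\right) = 21284 + - \frac{15}{\left(2 + 8 + 64\right) + 17} \left(-20\right) \left(-24\right) = 21284 + - \frac{15}{74 + 17} \left(-20\right) \left(-24\right) = 21284 + - \frac{15}{91} \left(-20\right) \left(-24\right) = 21284 + \left(-15\right) \frac{1}{91} \left(-20\right) \left(-24\right) = 21284 + \left(- \frac{15}{91}\right) \left(-20\right) \left(-24\right) = 21284 + \frac{300}{91} \left(-24\right) = 21284 - \frac{7200}{91} = \frac{1929644}{91}$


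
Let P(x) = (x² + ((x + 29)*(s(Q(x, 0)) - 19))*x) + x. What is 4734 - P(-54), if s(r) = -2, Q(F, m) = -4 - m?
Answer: 30222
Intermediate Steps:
P(x) = x + x² + x*(-609 - 21*x) (P(x) = (x² + ((x + 29)*(-2 - 19))*x) + x = (x² + ((29 + x)*(-21))*x) + x = (x² + (-609 - 21*x)*x) + x = (x² + x*(-609 - 21*x)) + x = x + x² + x*(-609 - 21*x))
4734 - P(-54) = 4734 - (-4)*(-54)*(152 + 5*(-54)) = 4734 - (-4)*(-54)*(152 - 270) = 4734 - (-4)*(-54)*(-118) = 4734 - 1*(-25488) = 4734 + 25488 = 30222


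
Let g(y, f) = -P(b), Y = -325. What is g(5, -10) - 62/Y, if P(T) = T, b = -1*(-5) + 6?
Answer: -3513/325 ≈ -10.809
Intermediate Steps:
b = 11 (b = 5 + 6 = 11)
g(y, f) = -11 (g(y, f) = -1*11 = -11)
g(5, -10) - 62/Y = -11 - 62/(-325) = -11 - 62*(-1)/325 = -11 - 1*(-62/325) = -11 + 62/325 = -3513/325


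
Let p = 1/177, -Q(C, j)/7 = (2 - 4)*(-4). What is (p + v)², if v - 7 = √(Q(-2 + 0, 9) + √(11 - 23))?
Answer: (1240 + 177*√2*√(-28 + I*√3))²/31329 ≈ -3.6794 + 108.37*I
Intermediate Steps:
Q(C, j) = -56 (Q(C, j) = -7*(2 - 4)*(-4) = -(-14)*(-4) = -7*8 = -56)
p = 1/177 ≈ 0.0056497
v = 7 + √(-56 + 2*I*√3) (v = 7 + √(-56 + √(11 - 23)) = 7 + √(-56 + √(-12)) = 7 + √(-56 + 2*I*√3) ≈ 7.2313 + 7.4869*I)
(p + v)² = (1/177 + (7 + √(-56 + 2*I*√3)))² = (1240/177 + √(-56 + 2*I*√3))²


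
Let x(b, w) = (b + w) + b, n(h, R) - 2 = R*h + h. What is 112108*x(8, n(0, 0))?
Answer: 2017944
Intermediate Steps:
n(h, R) = 2 + h + R*h (n(h, R) = 2 + (R*h + h) = 2 + (h + R*h) = 2 + h + R*h)
x(b, w) = w + 2*b
112108*x(8, n(0, 0)) = 112108*((2 + 0 + 0*0) + 2*8) = 112108*((2 + 0 + 0) + 16) = 112108*(2 + 16) = 112108*18 = 2017944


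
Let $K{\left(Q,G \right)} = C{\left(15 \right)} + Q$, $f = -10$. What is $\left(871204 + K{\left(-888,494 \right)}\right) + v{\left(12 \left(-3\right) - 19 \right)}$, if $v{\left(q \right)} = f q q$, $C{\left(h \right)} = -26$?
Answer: $840040$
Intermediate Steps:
$K{\left(Q,G \right)} = -26 + Q$
$v{\left(q \right)} = - 10 q^{2}$ ($v{\left(q \right)} = - 10 q q = - 10 q^{2}$)
$\left(871204 + K{\left(-888,494 \right)}\right) + v{\left(12 \left(-3\right) - 19 \right)} = \left(871204 - 914\right) - 10 \left(12 \left(-3\right) - 19\right)^{2} = \left(871204 - 914\right) - 10 \left(-36 - 19\right)^{2} = 870290 - 10 \left(-55\right)^{2} = 870290 - 30250 = 840040$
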